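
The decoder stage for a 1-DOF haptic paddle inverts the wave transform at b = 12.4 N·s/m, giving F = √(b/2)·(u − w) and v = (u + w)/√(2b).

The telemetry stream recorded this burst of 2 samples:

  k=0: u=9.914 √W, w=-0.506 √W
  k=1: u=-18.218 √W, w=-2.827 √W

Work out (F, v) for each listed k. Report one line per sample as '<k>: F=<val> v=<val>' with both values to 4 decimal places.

k=0: u−w=10.4200, u+w=9.4080; √(b/2)=2.4900, √(2b)=4.9800; F=2.4900×10.42=25.9456, v=9.4080/4.9800=1.8892
k=1: u−w=-15.3910, u+w=-21.0450; √(b/2)=2.4900, √(2b)=4.9800; F=2.4900×(-15.391)=-38.3233, v=-21.0450/4.9800=-4.2259

0: F=25.9456 v=1.8892
1: F=-38.3233 v=-4.2259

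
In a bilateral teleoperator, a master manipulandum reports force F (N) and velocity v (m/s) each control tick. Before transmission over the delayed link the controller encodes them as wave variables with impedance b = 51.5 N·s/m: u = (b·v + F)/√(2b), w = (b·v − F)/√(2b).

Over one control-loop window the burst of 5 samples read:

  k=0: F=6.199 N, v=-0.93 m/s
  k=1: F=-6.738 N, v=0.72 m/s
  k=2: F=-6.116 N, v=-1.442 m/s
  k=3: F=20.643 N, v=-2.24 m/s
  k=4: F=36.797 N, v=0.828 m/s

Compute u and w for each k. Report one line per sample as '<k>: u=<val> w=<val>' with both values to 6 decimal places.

0: u=-4.108429 w=-5.330040
1: u=2.989686 w=4.317516
2: u=-7.919978 w=-6.714723
3: u=-9.332743 w=-13.400774
4: u=7.827357 w=0.575925

k=0: b·v=51.5×(-0.93)=-47.895000; √(2b)=10.148892; u=(-47.895000+6.199)/10.148892=-4.108429, w=(-47.895000−6.199)/10.148892=-5.330040
k=1: b·v=51.5×0.72=37.080000; √(2b)=10.148892; u=(37.080000+(-6.738))/10.148892=2.989686, w=(37.080000−(-6.738))/10.148892=4.317516
k=2: b·v=51.5×(-1.442)=-74.263000; √(2b)=10.148892; u=(-74.263000+(-6.116))/10.148892=-7.919978, w=(-74.263000−(-6.116))/10.148892=-6.714723
k=3: b·v=51.5×(-2.24)=-115.360000; √(2b)=10.148892; u=(-115.360000+20.643)/10.148892=-9.332743, w=(-115.360000−20.643)/10.148892=-13.400774
k=4: b·v=51.5×0.828=42.642000; √(2b)=10.148892; u=(42.642000+36.797)/10.148892=7.827357, w=(42.642000−36.797)/10.148892=0.575925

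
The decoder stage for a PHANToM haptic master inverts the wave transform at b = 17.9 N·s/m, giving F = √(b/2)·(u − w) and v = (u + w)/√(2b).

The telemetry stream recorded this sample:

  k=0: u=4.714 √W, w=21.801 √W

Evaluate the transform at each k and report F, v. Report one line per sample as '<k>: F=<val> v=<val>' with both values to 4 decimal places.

k=0: u−w=-17.0870, u+w=26.5150; √(b/2)=2.9917, √(2b)=5.9833; F=2.9917×(-17.087)=-51.1184, v=26.5150/5.9833=4.4315

0: F=-51.1184 v=4.4315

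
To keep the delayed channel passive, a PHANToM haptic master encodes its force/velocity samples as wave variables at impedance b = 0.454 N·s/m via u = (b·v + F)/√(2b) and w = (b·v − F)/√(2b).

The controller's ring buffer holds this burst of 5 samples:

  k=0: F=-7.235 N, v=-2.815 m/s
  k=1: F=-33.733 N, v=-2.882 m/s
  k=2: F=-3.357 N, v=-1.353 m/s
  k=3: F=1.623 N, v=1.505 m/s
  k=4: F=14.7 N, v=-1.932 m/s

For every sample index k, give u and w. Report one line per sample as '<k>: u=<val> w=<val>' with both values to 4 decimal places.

0: u=-8.9339 w=6.2515
1: u=-36.7738 w=34.0276
2: u=-4.1676 w=2.8783
3: u=2.4203 w=-0.9862
4: u=14.5063 w=-16.3472

k=0: b·v=0.454×(-2.815)=-1.2780; √(2b)=0.9529; u=(-1.2780+(-7.235))/0.9529=-8.9339, w=(-1.2780−(-7.235))/0.9529=6.2515
k=1: b·v=0.454×(-2.882)=-1.3084; √(2b)=0.9529; u=(-1.3084+(-33.733))/0.9529=-36.7738, w=(-1.3084−(-33.733))/0.9529=34.0276
k=2: b·v=0.454×(-1.353)=-0.6143; √(2b)=0.9529; u=(-0.6143+(-3.357))/0.9529=-4.1676, w=(-0.6143−(-3.357))/0.9529=2.8783
k=3: b·v=0.454×1.505=0.6833; √(2b)=0.9529; u=(0.6833+1.623)/0.9529=2.4203, w=(0.6833−1.623)/0.9529=-0.9862
k=4: b·v=0.454×(-1.932)=-0.8771; √(2b)=0.9529; u=(-0.8771+14.7)/0.9529=14.5063, w=(-0.8771−14.7)/0.9529=-16.3472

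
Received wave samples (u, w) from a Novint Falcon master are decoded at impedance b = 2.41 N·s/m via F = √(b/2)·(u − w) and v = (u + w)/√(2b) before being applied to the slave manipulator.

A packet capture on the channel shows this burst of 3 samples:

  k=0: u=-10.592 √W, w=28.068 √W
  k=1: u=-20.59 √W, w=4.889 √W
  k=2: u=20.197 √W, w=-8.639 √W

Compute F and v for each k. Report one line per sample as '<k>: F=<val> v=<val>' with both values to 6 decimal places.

k=0: u−w=-38.660000, u+w=17.476000; √(b/2)=1.097725, √(2b)=2.195450; F=1.097725×(-38.66)=-42.438045, v=17.476000/2.195450=7.960100
k=1: u−w=-25.479000, u+w=-15.701000; √(b/2)=1.097725, √(2b)=2.195450; F=1.097725×(-25.479)=-27.968933, v=-15.701000/2.195450=-7.151610
k=2: u−w=28.836000, u+w=11.558000; √(b/2)=1.097725, √(2b)=2.195450; F=1.097725×28.836=31.653996, v=11.558000/2.195450=5.264525

0: F=-42.438045 v=7.960100
1: F=-27.968933 v=-7.151610
2: F=31.653996 v=5.264525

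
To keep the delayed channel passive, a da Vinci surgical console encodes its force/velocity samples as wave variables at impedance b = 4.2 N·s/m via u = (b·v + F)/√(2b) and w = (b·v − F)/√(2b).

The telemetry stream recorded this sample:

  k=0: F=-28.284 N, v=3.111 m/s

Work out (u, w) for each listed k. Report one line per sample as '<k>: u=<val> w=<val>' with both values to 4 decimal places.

k=0: b·v=4.2×3.111=13.0662; √(2b)=2.8983; u=(13.0662+(-28.284))/2.8983=-5.2506, w=(13.0662−(-28.284))/2.8983=14.2672

0: u=-5.2506 w=14.2672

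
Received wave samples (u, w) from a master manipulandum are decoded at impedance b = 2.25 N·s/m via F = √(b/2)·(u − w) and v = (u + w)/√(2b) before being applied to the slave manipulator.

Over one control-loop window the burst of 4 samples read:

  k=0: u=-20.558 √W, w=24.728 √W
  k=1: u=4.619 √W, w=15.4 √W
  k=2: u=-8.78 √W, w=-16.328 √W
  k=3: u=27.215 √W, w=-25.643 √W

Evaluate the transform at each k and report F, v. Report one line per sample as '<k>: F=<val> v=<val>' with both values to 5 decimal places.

k=0: u−w=-45.28600, u+w=4.17000; √(b/2)=1.06066, √(2b)=2.12132; F=1.06066×(-45.286)=-48.03306, v=4.17000/2.12132=1.96576
k=1: u−w=-10.78100, u+w=20.01900; √(b/2)=1.06066, √(2b)=2.12132; F=1.06066×(-10.781)=-11.43498, v=20.01900/2.12132=9.43705
k=2: u−w=7.54800, u+w=-25.10800; √(b/2)=1.06066, √(2b)=2.12132; F=1.06066×7.548=8.00586, v=-25.10800/2.12132=-11.83602
k=3: u−w=52.85800, u+w=1.57200; √(b/2)=1.06066, √(2b)=2.12132; F=1.06066×52.858=56.06438, v=1.57200/2.12132=0.74105

0: F=-48.03306 v=1.96576
1: F=-11.43498 v=9.43705
2: F=8.00586 v=-11.83602
3: F=56.06438 v=0.74105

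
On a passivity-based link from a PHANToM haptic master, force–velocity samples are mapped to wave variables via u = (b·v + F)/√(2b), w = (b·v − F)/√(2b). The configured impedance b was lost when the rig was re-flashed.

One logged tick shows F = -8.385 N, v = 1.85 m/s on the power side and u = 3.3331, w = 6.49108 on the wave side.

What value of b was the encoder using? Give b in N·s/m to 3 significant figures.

u + w = 9.8242;  u + w = √(2b)·v, so √(2b) = 9.8242/1.85 = 5.3104.
b = (√(2b))²/2 = 28.2000/2 = 14.1000.
(Check via u − w = 2F/√(2b): u − w = -3.1580, 2F/√(2b) = -3.1580.)

b = 14.1 N·s/m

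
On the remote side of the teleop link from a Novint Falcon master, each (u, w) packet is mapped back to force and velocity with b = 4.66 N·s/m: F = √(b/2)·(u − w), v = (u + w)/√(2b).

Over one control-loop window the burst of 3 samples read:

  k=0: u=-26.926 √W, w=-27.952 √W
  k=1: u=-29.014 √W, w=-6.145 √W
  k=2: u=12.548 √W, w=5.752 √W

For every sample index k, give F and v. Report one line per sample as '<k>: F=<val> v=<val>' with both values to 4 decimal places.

k=0: u−w=1.0260, u+w=-54.8780; √(b/2)=1.5264, √(2b)=3.0529; F=1.5264×1.026=1.5661, v=-54.8780/3.0529=-17.9759
k=1: u−w=-22.8690, u+w=-35.1590; √(b/2)=1.5264, √(2b)=3.0529; F=1.5264×(-22.869)=-34.9080, v=-35.1590/3.0529=-11.5167
k=2: u−w=6.7960, u+w=18.3000; √(b/2)=1.5264, √(2b)=3.0529; F=1.5264×6.796=10.3736, v=18.3000/3.0529=5.9944

0: F=1.5661 v=-17.9759
1: F=-34.9080 v=-11.5167
2: F=10.3736 v=5.9944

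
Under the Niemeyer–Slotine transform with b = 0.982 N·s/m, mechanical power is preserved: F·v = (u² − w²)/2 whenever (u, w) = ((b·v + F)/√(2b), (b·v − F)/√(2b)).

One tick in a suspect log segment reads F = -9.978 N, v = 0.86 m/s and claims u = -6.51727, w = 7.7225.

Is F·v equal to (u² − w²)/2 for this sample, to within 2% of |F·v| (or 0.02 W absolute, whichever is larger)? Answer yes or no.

F·v = (-9.978)×0.86 = -8.58108 W.
(u² − w²)/2 = (42.47481 − 59.63701)/2 = -8.58110 W.
|Δ| = 0.00002;  2% of max(1, |F·v|) = 0.17162.

yes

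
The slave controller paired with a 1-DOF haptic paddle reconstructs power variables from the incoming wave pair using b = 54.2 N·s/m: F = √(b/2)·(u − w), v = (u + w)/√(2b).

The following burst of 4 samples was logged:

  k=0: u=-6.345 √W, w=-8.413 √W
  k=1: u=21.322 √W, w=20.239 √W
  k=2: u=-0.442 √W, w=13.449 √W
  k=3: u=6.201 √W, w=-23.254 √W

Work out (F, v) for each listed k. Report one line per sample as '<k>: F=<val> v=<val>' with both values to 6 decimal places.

k=0: u−w=2.068000, u+w=-14.758000; √(b/2)=5.205766, √(2b)=10.411532; F=5.205766×2.068=10.765524, v=-14.758000/10.411532=-1.417467
k=1: u−w=1.083000, u+w=41.561000; √(b/2)=5.205766, √(2b)=10.411532; F=5.205766×1.083=5.637845, v=41.561000/10.411532=3.991824
k=2: u−w=-13.891000, u+w=13.007000; √(b/2)=5.205766, √(2b)=10.411532; F=5.205766×(-13.891)=-72.313296, v=13.007000/10.411532=1.249288
k=3: u−w=29.455000, u+w=-17.053000; √(b/2)=5.205766, √(2b)=10.411532; F=5.205766×29.455=153.335839, v=-17.053000/10.411532=-1.637895

0: F=10.765524 v=-1.417467
1: F=5.637845 v=3.991824
2: F=-72.313296 v=1.249288
3: F=153.335839 v=-1.637895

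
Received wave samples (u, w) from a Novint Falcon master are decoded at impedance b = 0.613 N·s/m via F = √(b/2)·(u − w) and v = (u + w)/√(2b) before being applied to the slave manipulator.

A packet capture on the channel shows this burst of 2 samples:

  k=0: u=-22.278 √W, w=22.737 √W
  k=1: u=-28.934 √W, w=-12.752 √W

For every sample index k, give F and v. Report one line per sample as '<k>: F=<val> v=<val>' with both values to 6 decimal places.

k=0: u−w=-45.015000, u+w=0.459000; √(b/2)=0.553624, √(2b)=1.107249; F=0.553624×(-45.015)=-24.921403, v=0.459000/1.107249=0.414541
k=1: u−w=-16.182000, u+w=-41.686000; √(b/2)=0.553624, √(2b)=1.107249; F=0.553624×(-16.182)=-8.958750, v=-41.686000/1.107249=-37.648267

0: F=-24.921403 v=0.414541
1: F=-8.958750 v=-37.648267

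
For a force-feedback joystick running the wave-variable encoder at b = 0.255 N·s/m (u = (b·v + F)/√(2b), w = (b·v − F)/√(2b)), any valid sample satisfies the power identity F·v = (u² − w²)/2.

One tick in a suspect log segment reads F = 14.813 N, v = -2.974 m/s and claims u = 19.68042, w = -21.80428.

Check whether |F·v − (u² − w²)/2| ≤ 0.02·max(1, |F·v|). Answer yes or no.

F·v = 14.813×(-2.974) = -44.0539 W.
(u² − w²)/2 = (387.3189 − 475.4266)/2 = -44.0538 W.
|Δ| = 0.0000;  2% of max(1, |F·v|) = 0.8811.

yes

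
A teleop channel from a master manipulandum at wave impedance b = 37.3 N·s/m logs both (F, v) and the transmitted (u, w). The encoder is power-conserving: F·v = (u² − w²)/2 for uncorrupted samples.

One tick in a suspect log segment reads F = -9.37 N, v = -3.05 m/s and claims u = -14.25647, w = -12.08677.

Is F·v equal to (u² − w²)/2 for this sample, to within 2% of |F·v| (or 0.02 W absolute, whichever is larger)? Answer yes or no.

F·v = (-9.37)×(-3.05) = 28.57850 W.
(u² − w²)/2 = (203.24694 − 146.09001)/2 = 28.57846 W.
|Δ| = 0.00004;  2% of max(1, |F·v|) = 0.57157.

yes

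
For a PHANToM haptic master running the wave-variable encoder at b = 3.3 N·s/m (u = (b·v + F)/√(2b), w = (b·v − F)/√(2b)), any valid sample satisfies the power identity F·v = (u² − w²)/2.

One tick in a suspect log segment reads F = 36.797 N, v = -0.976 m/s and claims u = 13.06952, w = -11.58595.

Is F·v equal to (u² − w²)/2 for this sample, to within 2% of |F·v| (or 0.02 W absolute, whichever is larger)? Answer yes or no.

F·v = 36.797×(-0.976) = -35.91387 W.
(u² − w²)/2 = (170.81235 − 134.23424)/2 = 18.28906 W.
|Δ| = 54.20293;  2% of max(1, |F·v|) = 0.71828.

no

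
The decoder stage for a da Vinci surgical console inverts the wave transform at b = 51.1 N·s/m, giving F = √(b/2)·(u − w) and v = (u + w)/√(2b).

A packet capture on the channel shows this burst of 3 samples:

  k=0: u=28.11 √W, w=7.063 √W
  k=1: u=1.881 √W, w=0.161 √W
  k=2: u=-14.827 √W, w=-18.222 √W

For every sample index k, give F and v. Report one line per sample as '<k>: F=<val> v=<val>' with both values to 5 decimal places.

0: F=106.38629 v=3.47924
1: F=8.69409 v=0.20199
2: F=17.16071 v=-3.26914

k=0: u−w=21.04700, u+w=35.17300; √(b/2)=5.05470, √(2b)=10.10940; F=5.05470×21.047=106.38629, v=35.17300/10.10940=3.47924
k=1: u−w=1.72000, u+w=2.04200; √(b/2)=5.05470, √(2b)=10.10940; F=5.05470×1.72=8.69409, v=2.04200/10.10940=0.20199
k=2: u−w=3.39500, u+w=-33.04900; √(b/2)=5.05470, √(2b)=10.10940; F=5.05470×3.395=17.16071, v=-33.04900/10.10940=-3.26914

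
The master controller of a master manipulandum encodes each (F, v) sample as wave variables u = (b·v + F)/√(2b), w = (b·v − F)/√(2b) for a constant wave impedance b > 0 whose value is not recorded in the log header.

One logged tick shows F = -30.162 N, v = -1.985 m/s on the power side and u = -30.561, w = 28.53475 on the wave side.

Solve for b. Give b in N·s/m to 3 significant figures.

b = 0.521 N·s/m

u + w = -2.02625;  u + w = √(2b)·v, so √(2b) = -2.02625/(-1.985) = 1.02078.
b = (√(2b))²/2 = 1.04199/2 = 0.52100.
(Check via u − w = 2F/√(2b): u − w = -59.09575, 2F/√(2b) = -59.09594.)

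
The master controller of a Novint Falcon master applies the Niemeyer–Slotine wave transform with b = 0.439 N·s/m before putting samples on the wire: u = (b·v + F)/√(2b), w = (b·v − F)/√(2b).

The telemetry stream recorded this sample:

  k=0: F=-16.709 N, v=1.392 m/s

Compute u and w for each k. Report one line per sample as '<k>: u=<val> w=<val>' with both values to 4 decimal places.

0: u=-17.1800 w=18.4843

k=0: b·v=0.439×1.392=0.6111; √(2b)=0.9370; u=(0.6111+(-16.709))/0.9370=-17.1800, w=(0.6111−(-16.709))/0.9370=18.4843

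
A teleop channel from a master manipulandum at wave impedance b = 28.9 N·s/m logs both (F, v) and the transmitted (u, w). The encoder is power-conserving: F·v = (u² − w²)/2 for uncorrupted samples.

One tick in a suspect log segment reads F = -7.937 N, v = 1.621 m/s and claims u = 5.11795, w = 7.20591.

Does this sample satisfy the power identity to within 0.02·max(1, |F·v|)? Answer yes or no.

F·v = (-7.937)×1.621 = -12.86588 W.
(u² − w²)/2 = (26.19341 − 51.92514)/2 = -12.86586 W.
|Δ| = 0.00001;  2% of max(1, |F·v|) = 0.25732.

yes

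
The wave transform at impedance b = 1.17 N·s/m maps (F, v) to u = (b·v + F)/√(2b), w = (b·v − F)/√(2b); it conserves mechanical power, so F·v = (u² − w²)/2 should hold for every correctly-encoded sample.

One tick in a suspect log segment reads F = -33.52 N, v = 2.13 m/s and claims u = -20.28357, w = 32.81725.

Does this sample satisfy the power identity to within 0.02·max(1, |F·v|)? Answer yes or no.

F·v = (-33.52)×2.13 = -71.39760 W.
(u² − w²)/2 = (411.42321 − 1076.97190)/2 = -332.77434 W.
|Δ| = 261.37674;  2% of max(1, |F·v|) = 1.42795.

no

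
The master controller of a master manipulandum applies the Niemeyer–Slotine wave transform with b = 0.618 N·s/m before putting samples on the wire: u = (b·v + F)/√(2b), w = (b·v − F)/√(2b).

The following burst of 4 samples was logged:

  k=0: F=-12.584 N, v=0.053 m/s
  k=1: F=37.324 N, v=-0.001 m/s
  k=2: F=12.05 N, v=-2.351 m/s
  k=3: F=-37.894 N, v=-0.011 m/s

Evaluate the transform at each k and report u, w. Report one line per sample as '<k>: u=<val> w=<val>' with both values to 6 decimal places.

k=0: b·v=0.618×0.053=0.032754; √(2b)=1.111755; u=(0.032754+(-12.584))/1.111755=-11.289575, w=(0.032754−(-12.584))/1.111755=11.348498
k=1: b·v=0.618×(-0.001)=-0.000618; √(2b)=1.111755; u=(-0.000618+37.324)/1.111755=33.571578, w=(-0.000618−37.324)/1.111755=-33.572690
k=2: b·v=0.618×(-2.351)=-1.452918; √(2b)=1.111755; u=(-1.452918+12.05)/1.111755=9.531847, w=(-1.452918−12.05)/1.111755=-12.145584
k=3: b·v=0.618×(-0.011)=-0.006798; √(2b)=1.111755; u=(-0.006798+(-37.894))/1.111755=-34.090951, w=(-0.006798−(-37.894))/1.111755=34.078722

0: u=-11.289575 w=11.348498
1: u=33.571578 w=-33.572690
2: u=9.531847 w=-12.145584
3: u=-34.090951 w=34.078722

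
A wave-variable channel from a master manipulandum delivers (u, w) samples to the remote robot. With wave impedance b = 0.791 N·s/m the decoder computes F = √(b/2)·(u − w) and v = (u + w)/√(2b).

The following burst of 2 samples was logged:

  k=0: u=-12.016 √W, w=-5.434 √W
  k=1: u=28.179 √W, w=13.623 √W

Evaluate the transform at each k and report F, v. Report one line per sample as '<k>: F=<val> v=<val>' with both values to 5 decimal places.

k=0: u−w=-6.58200, u+w=-17.45000; √(b/2)=0.62889, √(2b)=1.25778; F=0.62889×(-6.582)=-4.13934, v=-17.45000/1.25778=-13.87370
k=1: u−w=14.55600, u+w=41.80200; √(b/2)=0.62889, √(2b)=1.25778; F=0.62889×14.556=9.15409, v=41.80200/1.25778=33.23486

0: F=-4.13934 v=-13.87370
1: F=9.15409 v=33.23486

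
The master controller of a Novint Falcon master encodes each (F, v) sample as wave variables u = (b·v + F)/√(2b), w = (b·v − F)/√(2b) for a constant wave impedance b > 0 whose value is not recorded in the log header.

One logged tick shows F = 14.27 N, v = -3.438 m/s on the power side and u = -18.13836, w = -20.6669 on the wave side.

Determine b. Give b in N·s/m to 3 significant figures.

u + w = -38.80526;  u + w = √(2b)·v, so √(2b) = -38.80526/(-3.438) = 11.28716.
b = (√(2b))²/2 = 127.40001/2 = 63.70000.
(Check via u − w = 2F/√(2b): u − w = 2.52854, 2F/√(2b) = 2.52854.)

b = 63.7 N·s/m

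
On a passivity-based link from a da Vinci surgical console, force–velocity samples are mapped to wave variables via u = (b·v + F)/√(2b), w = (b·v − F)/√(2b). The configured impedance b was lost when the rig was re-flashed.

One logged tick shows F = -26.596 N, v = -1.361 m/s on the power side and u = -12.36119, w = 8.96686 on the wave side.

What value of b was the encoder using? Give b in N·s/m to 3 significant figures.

u + w = -3.3943;  u + w = √(2b)·v, so √(2b) = -3.3943/(-1.361) = 2.4940.
b = (√(2b))²/2 = 6.2200/2 = 3.1100.
(Check via u − w = 2F/√(2b): u − w = -21.3281, 2F/√(2b) = -21.3280.)

b = 3.11 N·s/m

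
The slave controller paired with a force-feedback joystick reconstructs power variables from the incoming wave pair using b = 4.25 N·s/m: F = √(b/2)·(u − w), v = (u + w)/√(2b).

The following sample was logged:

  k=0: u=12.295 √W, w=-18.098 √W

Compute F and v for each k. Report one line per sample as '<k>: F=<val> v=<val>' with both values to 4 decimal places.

k=0: u−w=30.3930, u+w=-5.8030; √(b/2)=1.4577, √(2b)=2.9155; F=1.4577×30.393=44.3050, v=-5.8030/2.9155=-1.9904

0: F=44.3050 v=-1.9904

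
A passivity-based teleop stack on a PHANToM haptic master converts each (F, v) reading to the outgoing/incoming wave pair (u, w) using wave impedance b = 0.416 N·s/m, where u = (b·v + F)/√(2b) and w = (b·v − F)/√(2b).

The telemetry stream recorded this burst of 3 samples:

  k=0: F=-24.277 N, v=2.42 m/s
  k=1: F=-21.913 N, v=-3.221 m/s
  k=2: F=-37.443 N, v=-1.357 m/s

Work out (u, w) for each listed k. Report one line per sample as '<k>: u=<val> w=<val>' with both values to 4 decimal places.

k=0: b·v=0.416×2.42=1.0067; √(2b)=0.9121; u=(1.0067+(-24.277))/0.9121=-25.5117, w=(1.0067−(-24.277))/0.9121=27.7191
k=1: b·v=0.416×(-3.221)=-1.3399; √(2b)=0.9121; u=(-1.3399+(-21.913))/0.9121=-25.4927, w=(-1.3399−(-21.913))/0.9121=22.5547
k=2: b·v=0.416×(-1.357)=-0.5645; √(2b)=0.9121; u=(-0.5645+(-37.443))/0.9121=-41.6685, w=(-0.5645−(-37.443))/0.9121=40.4307

0: u=-25.5117 w=27.7191
1: u=-25.4927 w=22.5547
2: u=-41.6685 w=40.4307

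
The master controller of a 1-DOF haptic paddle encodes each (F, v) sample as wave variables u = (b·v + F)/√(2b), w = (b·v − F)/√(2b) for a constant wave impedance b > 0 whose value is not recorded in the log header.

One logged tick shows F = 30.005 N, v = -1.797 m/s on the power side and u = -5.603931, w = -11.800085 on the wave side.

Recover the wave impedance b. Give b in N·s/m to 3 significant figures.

u + w = -17.404016;  u + w = √(2b)·v, so √(2b) = -17.404016/(-1.797) = 9.685040.
b = (√(2b))²/2 = 93.799990/2 = 46.899995.
(Check via u − w = 2F/√(2b): u − w = 6.196154, 2F/√(2b) = 6.196154.)

b = 46.9 N·s/m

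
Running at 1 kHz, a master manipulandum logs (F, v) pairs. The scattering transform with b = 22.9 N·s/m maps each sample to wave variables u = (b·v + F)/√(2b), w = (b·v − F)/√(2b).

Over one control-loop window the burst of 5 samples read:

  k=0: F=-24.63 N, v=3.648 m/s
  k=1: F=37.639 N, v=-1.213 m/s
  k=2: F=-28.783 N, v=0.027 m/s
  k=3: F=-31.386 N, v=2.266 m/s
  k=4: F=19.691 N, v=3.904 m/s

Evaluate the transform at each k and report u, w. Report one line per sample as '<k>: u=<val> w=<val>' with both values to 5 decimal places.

k=0: b·v=22.9×3.648=83.53920; √(2b)=6.76757; u=(83.53920+(-24.63))/6.76757=8.70463, w=(83.53920−(-24.63))/6.76757=15.98346
k=1: b·v=22.9×(-1.213)=-27.77770; √(2b)=6.76757; u=(-27.77770+37.639)/6.76757=1.45714, w=(-27.77770−37.639)/6.76757=-9.66620
k=2: b·v=22.9×0.027=0.61830; √(2b)=6.76757; u=(0.61830+(-28.783))/6.76757=-4.16172, w=(0.61830−(-28.783))/6.76757=4.34444
k=3: b·v=22.9×2.266=51.89140; √(2b)=6.76757; u=(51.89140+(-31.386))/6.76757=3.02995, w=(51.89140−(-31.386))/6.76757=12.30536
k=4: b·v=22.9×3.904=89.40160; √(2b)=6.76757; u=(89.40160+19.691)/6.76757=16.11991, w=(89.40160−19.691)/6.76757=10.30068

0: u=8.70463 w=15.98346
1: u=1.45714 w=-9.66620
2: u=-4.16172 w=4.34444
3: u=3.02995 w=12.30536
4: u=16.11991 w=10.30068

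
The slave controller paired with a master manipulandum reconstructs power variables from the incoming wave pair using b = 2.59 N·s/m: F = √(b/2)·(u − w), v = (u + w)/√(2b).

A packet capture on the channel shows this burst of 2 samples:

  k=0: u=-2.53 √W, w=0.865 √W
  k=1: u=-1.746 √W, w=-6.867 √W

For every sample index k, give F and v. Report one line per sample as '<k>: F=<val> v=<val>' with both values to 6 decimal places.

0: F=-3.863444 v=-0.731559
1: F=5.827599 v=-3.784335

k=0: u−w=-3.395000, u+w=-1.665000; √(b/2)=1.137981, √(2b)=2.275961; F=1.137981×(-3.395)=-3.863444, v=-1.665000/2.275961=-0.731559
k=1: u−w=5.121000, u+w=-8.613000; √(b/2)=1.137981, √(2b)=2.275961; F=1.137981×5.121=5.827599, v=-8.613000/2.275961=-3.784335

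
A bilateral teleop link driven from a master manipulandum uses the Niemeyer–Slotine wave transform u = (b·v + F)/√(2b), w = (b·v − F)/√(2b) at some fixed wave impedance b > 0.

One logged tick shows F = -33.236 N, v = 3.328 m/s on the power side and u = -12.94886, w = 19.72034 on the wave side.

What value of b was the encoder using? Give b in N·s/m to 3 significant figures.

u + w = 6.7715;  u + w = √(2b)·v, so √(2b) = 6.7715/3.328 = 2.0347.
b = (√(2b))²/2 = 4.1400/2 = 2.0700.
(Check via u − w = 2F/√(2b): u − w = -32.6692, 2F/√(2b) = -32.6692.)

b = 2.07 N·s/m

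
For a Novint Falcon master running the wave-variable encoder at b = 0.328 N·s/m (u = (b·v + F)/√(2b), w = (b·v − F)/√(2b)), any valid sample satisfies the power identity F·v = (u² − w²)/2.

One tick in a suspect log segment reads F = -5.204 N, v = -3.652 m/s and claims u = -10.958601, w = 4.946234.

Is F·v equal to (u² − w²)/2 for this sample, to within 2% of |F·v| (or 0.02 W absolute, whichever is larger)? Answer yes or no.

F·v = (-5.204)×(-3.652) = 19.005008 W.
(u² − w²)/2 = (120.090936 − 24.465231)/2 = 47.812853 W.
|Δ| = 28.807845;  2% of max(1, |F·v|) = 0.380100.

no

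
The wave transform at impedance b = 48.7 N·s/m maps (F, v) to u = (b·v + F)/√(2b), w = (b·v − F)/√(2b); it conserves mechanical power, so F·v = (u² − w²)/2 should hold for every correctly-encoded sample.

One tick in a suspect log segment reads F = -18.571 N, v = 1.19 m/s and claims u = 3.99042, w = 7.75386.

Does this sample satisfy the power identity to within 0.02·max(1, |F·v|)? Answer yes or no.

F·v = (-18.571)×1.19 = -22.09949 W.
(u² − w²)/2 = (15.92345 − 60.12234)/2 = -22.09945 W.
|Δ| = 0.00004;  2% of max(1, |F·v|) = 0.44199.

yes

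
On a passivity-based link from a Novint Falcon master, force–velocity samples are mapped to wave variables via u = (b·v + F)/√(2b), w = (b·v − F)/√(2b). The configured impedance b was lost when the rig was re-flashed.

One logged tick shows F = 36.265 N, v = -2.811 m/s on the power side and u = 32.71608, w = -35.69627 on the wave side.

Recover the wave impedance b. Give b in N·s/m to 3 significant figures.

u + w = -2.98019;  u + w = √(2b)·v, so √(2b) = -2.98019/(-2.811) = 1.06019.
b = (√(2b))²/2 = 1.12400/2 = 0.56200.
(Check via u − w = 2F/√(2b): u − w = 68.41235, 2F/√(2b) = 68.41236.)

b = 0.562 N·s/m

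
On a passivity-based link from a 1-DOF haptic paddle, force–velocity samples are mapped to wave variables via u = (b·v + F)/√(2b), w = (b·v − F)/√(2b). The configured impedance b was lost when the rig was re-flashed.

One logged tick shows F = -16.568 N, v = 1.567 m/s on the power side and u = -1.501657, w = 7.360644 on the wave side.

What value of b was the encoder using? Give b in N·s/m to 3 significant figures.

u + w = 5.858987;  u + w = √(2b)·v, so √(2b) = 5.858987/1.567 = 3.738983.
b = (√(2b))²/2 = 13.979997/2 = 6.989998.
(Check via u − w = 2F/√(2b): u − w = -8.862301, 2F/√(2b) = -8.862302.)

b = 6.99 N·s/m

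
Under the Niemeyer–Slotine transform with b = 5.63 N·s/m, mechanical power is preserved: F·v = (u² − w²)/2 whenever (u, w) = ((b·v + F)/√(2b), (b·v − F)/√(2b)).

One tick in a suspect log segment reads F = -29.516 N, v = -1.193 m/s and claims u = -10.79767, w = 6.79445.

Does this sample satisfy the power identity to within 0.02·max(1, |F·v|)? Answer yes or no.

F·v = (-29.516)×(-1.193) = 35.21259 W.
(u² − w²)/2 = (116.58968 − 46.16455)/2 = 35.21256 W.
|Δ| = 0.00002;  2% of max(1, |F·v|) = 0.70425.

yes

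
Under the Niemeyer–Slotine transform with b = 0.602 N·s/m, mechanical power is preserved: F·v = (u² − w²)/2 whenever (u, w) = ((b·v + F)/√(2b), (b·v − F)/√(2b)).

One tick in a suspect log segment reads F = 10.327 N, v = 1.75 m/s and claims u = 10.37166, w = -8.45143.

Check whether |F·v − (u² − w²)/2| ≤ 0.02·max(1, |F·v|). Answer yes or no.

yes

F·v = 10.327×1.75 = 18.07225 W.
(u² − w²)/2 = (107.57133 − 71.42667)/2 = 18.07233 W.
|Δ| = 0.00008;  2% of max(1, |F·v|) = 0.36145.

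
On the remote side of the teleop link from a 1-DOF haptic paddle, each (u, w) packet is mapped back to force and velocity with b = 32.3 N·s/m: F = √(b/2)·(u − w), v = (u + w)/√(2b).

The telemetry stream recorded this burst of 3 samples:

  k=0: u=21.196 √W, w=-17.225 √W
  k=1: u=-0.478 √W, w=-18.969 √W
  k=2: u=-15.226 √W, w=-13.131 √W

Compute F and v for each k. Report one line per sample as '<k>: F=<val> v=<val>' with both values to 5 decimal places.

k=0: u−w=38.42100, u+w=3.97100; √(b/2)=4.01871, √(2b)=8.03741; F=4.01871×38.421=154.40271, v=3.97100/8.03741=0.49406
k=1: u−w=18.49100, u+w=-19.44700; √(b/2)=4.01871, √(2b)=8.03741; F=4.01871×18.491=74.30990, v=-19.44700/8.03741=-2.41956
k=2: u−w=-2.09500, u+w=-28.35700; √(b/2)=4.01871, √(2b)=8.03741; F=4.01871×(-2.095)=-8.41919, v=-28.35700/8.03741=-3.52813

0: F=154.40271 v=0.49406
1: F=74.30990 v=-2.41956
2: F=-8.41919 v=-3.52813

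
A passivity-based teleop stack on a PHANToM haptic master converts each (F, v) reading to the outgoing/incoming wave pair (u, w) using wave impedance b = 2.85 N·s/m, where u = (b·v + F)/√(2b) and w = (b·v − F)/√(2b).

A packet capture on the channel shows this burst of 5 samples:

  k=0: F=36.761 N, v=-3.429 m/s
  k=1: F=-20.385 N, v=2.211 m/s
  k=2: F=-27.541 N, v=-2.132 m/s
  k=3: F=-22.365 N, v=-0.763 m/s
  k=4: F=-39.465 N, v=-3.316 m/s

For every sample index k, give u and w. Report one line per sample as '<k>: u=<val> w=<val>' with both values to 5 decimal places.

0: u=11.30418 w=-19.49080
1: u=-5.89899 w=11.17768
2: u=-14.08070 w=8.99062
3: u=-10.27849 w=8.45685
4: u=-20.48849 w=12.57165

k=0: b·v=2.85×(-3.429)=-9.77265; √(2b)=2.38747; u=(-9.77265+36.761)/2.38747=11.30418, w=(-9.77265−36.761)/2.38747=-19.49080
k=1: b·v=2.85×2.211=6.30135; √(2b)=2.38747; u=(6.30135+(-20.385))/2.38747=-5.89899, w=(6.30135−(-20.385))/2.38747=11.17768
k=2: b·v=2.85×(-2.132)=-6.07620; √(2b)=2.38747; u=(-6.07620+(-27.541))/2.38747=-14.08070, w=(-6.07620−(-27.541))/2.38747=8.99062
k=3: b·v=2.85×(-0.763)=-2.17455; √(2b)=2.38747; u=(-2.17455+(-22.365))/2.38747=-10.27849, w=(-2.17455−(-22.365))/2.38747=8.45685
k=4: b·v=2.85×(-3.316)=-9.45060; √(2b)=2.38747; u=(-9.45060+(-39.465))/2.38747=-20.48849, w=(-9.45060−(-39.465))/2.38747=12.57165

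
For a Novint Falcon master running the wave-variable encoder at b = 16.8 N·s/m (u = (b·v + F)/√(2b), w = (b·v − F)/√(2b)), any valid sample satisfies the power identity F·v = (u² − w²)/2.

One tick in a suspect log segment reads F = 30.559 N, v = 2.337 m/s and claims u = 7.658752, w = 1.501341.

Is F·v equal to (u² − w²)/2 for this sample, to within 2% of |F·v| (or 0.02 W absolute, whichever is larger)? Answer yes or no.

F·v = 30.559×2.337 = 71.416383 W.
(u² − w²)/2 = (58.656482 − 2.254025)/2 = 28.201229 W.
|Δ| = 43.215154;  2% of max(1, |F·v|) = 1.428328.

no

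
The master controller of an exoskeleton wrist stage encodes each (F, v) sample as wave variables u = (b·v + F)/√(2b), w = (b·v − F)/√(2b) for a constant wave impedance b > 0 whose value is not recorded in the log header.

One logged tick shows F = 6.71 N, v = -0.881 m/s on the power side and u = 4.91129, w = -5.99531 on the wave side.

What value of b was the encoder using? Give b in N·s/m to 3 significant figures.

b = 0.757 N·s/m

u + w = -1.08402;  u + w = √(2b)·v, so √(2b) = -1.08402/(-0.881) = 1.23044.
b = (√(2b))²/2 = 1.51399/2 = 0.75699.
(Check via u − w = 2F/√(2b): u − w = 10.90660, 2F/√(2b) = 10.90664.)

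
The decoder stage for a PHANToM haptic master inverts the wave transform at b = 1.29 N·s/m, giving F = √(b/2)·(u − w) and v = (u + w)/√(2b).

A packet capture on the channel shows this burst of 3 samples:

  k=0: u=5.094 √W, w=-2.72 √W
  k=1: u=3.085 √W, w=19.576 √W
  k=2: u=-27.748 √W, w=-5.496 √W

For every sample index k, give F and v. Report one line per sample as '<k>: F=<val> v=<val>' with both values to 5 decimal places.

k=0: u−w=7.81400, u+w=2.37400; √(b/2)=0.80312, √(2b)=1.60624; F=0.80312×7.814=6.27557, v=2.37400/1.60624=1.47799
k=1: u−w=-16.49100, u+w=22.66100; √(b/2)=0.80312, √(2b)=1.60624; F=0.80312×(-16.491)=-13.24423, v=22.66100/1.60624=14.10812
k=2: u−w=-22.25200, u+w=-33.24400; √(b/2)=0.80312, √(2b)=1.60624; F=0.80312×(-22.252)=-17.87100, v=-33.24400/1.60624=-20.69681

0: F=6.27557 v=1.47799
1: F=-13.24423 v=14.10812
2: F=-17.87100 v=-20.69681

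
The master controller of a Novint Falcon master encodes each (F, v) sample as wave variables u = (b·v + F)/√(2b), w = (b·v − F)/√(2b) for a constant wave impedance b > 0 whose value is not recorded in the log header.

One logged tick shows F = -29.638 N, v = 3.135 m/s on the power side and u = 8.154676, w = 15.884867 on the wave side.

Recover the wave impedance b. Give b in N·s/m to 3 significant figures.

b = 29.4 N·s/m

u + w = 24.039543;  u + w = √(2b)·v, so √(2b) = 24.039543/3.135 = 7.668116.
b = (√(2b))²/2 = 58.800000/2 = 29.400000.
(Check via u − w = 2F/√(2b): u − w = -7.730191, 2F/√(2b) = -7.730191.)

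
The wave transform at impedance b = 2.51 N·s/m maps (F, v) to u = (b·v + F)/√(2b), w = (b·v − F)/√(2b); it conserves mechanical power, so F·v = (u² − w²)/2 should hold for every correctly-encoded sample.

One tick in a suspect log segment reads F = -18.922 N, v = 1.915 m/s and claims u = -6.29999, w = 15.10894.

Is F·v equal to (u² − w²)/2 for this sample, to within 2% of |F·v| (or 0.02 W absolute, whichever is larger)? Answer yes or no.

F·v = (-18.922)×1.915 = -36.23563 W.
(u² − w²)/2 = (39.68987 − 228.28007)/2 = -94.29510 W.
|Δ| = 58.05947;  2% of max(1, |F·v|) = 0.72471.

no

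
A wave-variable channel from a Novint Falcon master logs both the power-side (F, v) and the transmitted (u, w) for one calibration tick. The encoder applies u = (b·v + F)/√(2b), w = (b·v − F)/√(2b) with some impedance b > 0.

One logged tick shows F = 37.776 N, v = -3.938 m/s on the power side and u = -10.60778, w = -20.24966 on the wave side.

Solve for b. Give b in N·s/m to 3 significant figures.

u + w = -30.85744;  u + w = √(2b)·v, so √(2b) = -30.85744/(-3.938) = 7.83582.
b = (√(2b))²/2 = 61.40000/2 = 30.70000.
(Check via u − w = 2F/√(2b): u − w = 9.64188, 2F/√(2b) = 9.64188.)

b = 30.7 N·s/m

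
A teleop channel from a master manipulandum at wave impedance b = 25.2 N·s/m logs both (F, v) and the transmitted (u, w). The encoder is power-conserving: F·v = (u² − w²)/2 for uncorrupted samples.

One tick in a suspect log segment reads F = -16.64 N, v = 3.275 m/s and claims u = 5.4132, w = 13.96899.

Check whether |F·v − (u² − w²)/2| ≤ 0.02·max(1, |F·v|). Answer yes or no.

F·v = (-16.64)×3.275 = -54.4960 W.
(u² − w²)/2 = (29.3027 − 195.1327)/2 = -82.9150 W.
|Δ| = 28.4190;  2% of max(1, |F·v|) = 1.0899.

no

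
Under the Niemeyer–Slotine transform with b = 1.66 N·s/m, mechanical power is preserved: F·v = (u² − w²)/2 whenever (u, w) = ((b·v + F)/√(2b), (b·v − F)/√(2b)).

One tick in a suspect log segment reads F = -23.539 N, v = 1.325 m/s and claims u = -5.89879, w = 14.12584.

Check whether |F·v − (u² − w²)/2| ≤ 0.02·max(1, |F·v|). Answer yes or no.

no

F·v = (-23.539)×1.325 = -31.1892 W.
(u² − w²)/2 = (34.7957 − 199.5394)/2 = -82.3718 W.
|Δ| = 51.1826;  2% of max(1, |F·v|) = 0.6238.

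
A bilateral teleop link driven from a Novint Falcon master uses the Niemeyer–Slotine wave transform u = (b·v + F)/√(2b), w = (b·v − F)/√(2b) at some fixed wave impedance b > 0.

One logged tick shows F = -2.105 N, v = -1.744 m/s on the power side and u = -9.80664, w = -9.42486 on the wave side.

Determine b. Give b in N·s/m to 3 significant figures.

b = 60.8 N·s/m

u + w = -19.23150;  u + w = √(2b)·v, so √(2b) = -19.23150/(-1.744) = 11.02724.
b = (√(2b))²/2 = 121.59994/2 = 60.79997.
(Check via u − w = 2F/√(2b): u − w = -0.38178, 2F/√(2b) = -0.38178.)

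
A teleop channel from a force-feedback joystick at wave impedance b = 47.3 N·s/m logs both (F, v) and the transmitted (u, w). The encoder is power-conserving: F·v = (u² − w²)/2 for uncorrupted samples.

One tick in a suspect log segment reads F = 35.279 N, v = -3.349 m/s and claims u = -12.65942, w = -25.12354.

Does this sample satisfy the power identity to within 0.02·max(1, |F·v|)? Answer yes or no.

F·v = 35.279×(-3.349) = -118.1494 W.
(u² − w²)/2 = (160.2609 − 631.1923)/2 = -235.4657 W.
|Δ| = 117.3163;  2% of max(1, |F·v|) = 2.3630.

no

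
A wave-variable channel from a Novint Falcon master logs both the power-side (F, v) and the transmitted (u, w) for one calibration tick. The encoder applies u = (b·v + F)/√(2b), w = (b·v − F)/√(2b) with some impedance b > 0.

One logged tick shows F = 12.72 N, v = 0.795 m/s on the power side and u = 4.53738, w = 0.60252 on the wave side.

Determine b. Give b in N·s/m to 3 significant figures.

u + w = 5.1399;  u + w = √(2b)·v, so √(2b) = 5.1399/0.795 = 6.4653.
b = (√(2b))²/2 = 41.7999/2 = 20.8999.
(Check via u − w = 2F/√(2b): u − w = 3.9349, 2F/√(2b) = 3.9349.)

b = 20.9 N·s/m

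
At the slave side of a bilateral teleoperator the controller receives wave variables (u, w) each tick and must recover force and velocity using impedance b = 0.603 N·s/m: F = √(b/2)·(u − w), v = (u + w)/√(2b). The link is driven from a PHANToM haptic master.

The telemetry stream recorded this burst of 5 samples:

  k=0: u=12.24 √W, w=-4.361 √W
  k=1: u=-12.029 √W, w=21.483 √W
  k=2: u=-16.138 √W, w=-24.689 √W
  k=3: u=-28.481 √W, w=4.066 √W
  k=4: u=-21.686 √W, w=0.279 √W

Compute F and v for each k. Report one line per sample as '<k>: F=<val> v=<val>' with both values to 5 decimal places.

0: F=9.11545 v=7.17460
1: F=-18.40111 v=8.60879
2: F=4.69527 v=-37.17695
3: F=-17.87124 v=-22.23223
4: F=-12.06077 v=-19.49316

k=0: u−w=16.60100, u+w=7.87900; √(b/2)=0.54909, √(2b)=1.09818; F=0.54909×16.601=9.11545, v=7.87900/1.09818=7.17460
k=1: u−w=-33.51200, u+w=9.45400; √(b/2)=0.54909, √(2b)=1.09818; F=0.54909×(-33.512)=-18.40111, v=9.45400/1.09818=8.60879
k=2: u−w=8.55100, u+w=-40.82700; √(b/2)=0.54909, √(2b)=1.09818; F=0.54909×8.551=4.69527, v=-40.82700/1.09818=-37.17695
k=3: u−w=-32.54700, u+w=-24.41500; √(b/2)=0.54909, √(2b)=1.09818; F=0.54909×(-32.547)=-17.87124, v=-24.41500/1.09818=-22.23223
k=4: u−w=-21.96500, u+w=-21.40700; √(b/2)=0.54909, √(2b)=1.09818; F=0.54909×(-21.965)=-12.06077, v=-21.40700/1.09818=-19.49316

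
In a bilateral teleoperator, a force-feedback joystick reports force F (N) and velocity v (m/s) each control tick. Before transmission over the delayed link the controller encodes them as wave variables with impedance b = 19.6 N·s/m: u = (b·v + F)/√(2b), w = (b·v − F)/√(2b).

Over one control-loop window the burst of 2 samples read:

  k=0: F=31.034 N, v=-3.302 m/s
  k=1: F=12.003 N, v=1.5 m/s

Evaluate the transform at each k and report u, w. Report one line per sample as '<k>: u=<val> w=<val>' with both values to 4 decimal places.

0: u=-5.3802 w=-15.2936
1: u=6.6129 w=2.7786

k=0: b·v=19.6×(-3.302)=-64.7192; √(2b)=6.2610; u=(-64.7192+31.034)/6.2610=-5.3802, w=(-64.7192−31.034)/6.2610=-15.2936
k=1: b·v=19.6×1.5=29.4000; √(2b)=6.2610; u=(29.4000+12.003)/6.2610=6.6129, w=(29.4000−12.003)/6.2610=2.7786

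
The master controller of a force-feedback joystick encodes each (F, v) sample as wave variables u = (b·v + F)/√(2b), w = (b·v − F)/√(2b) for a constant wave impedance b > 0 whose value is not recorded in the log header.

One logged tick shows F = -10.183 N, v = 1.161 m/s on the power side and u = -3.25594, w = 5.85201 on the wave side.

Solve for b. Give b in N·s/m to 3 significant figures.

b = 2.5 N·s/m

u + w = 2.5961;  u + w = √(2b)·v, so √(2b) = 2.5961/1.161 = 2.2361.
b = (√(2b))²/2 = 5.0000/2 = 2.5000.
(Check via u − w = 2F/√(2b): u − w = -9.1079, 2F/√(2b) = -9.1080.)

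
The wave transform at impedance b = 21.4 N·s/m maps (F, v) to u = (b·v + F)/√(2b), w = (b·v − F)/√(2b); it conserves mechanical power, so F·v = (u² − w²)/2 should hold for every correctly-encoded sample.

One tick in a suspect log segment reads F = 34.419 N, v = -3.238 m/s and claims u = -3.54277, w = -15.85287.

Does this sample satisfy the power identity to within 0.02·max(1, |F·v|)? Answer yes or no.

F·v = 34.419×(-3.238) = -111.4487 W.
(u² − w²)/2 = (12.5512 − 251.3135)/2 = -119.3811 W.
|Δ| = 7.9324;  2% of max(1, |F·v|) = 2.2290.

no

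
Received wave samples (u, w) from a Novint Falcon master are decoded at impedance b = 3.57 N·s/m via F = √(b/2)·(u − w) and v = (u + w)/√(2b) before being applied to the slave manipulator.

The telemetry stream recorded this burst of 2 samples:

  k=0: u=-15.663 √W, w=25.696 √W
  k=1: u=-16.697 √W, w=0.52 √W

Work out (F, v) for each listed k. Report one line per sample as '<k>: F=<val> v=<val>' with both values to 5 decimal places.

0: F=-55.25723 v=3.75476
1: F=-23.00258 v=-6.05409

k=0: u−w=-41.35900, u+w=10.03300; √(b/2)=1.33604, √(2b)=2.67208; F=1.33604×(-41.359)=-55.25723, v=10.03300/2.67208=3.75476
k=1: u−w=-17.21700, u+w=-16.17700; √(b/2)=1.33604, √(2b)=2.67208; F=1.33604×(-17.217)=-23.00258, v=-16.17700/2.67208=-6.05409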